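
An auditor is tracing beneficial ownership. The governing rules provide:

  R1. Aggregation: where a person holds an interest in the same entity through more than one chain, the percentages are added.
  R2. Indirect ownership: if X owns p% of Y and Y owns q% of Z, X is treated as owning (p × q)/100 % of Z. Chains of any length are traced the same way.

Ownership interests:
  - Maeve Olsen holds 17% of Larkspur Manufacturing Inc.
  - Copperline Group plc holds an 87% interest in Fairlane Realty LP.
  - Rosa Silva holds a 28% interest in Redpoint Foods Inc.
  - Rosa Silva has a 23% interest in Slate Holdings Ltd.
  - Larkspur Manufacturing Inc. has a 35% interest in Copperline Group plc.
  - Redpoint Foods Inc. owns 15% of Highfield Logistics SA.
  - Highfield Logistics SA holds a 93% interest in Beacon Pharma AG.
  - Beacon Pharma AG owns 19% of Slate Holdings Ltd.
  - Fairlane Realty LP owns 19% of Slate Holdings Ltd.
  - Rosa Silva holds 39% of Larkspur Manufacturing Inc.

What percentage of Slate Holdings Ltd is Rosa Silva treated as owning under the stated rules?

Chain via Larkspur Manufacturing Inc. → Copperline Group plc → Fairlane Realty LP (R2): 39% × 35% × 87% × 19% = 2.256345% of Slate Holdings Ltd.
Chain via Redpoint Foods Inc. → Highfield Logistics SA → Beacon Pharma AG (R2): 28% × 15% × 93% × 19% = 0.74214% of Slate Holdings Ltd.
Direct interest in Slate Holdings Ltd: 23%.
Aggregating (R1): 2.256345% + 0.74214% + 23% = 25.998485%.

25.998485%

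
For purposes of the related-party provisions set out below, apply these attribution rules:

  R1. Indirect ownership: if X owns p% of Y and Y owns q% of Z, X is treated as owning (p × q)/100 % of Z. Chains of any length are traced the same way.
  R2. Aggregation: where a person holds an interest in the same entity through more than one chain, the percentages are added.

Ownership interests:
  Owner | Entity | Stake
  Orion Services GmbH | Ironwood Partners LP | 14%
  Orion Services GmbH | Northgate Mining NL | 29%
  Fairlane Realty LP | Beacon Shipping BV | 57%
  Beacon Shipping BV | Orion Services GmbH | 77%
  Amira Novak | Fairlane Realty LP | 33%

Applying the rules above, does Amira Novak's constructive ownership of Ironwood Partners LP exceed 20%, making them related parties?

Chain via Fairlane Realty LP → Beacon Shipping BV → Orion Services GmbH (R1): 33% × 57% × 77% × 14% = 2.027718% of Ironwood Partners LP.
2.027718% does not exceed the 20% threshold, so Amira is not a related party to Ironwood Partners LP.

No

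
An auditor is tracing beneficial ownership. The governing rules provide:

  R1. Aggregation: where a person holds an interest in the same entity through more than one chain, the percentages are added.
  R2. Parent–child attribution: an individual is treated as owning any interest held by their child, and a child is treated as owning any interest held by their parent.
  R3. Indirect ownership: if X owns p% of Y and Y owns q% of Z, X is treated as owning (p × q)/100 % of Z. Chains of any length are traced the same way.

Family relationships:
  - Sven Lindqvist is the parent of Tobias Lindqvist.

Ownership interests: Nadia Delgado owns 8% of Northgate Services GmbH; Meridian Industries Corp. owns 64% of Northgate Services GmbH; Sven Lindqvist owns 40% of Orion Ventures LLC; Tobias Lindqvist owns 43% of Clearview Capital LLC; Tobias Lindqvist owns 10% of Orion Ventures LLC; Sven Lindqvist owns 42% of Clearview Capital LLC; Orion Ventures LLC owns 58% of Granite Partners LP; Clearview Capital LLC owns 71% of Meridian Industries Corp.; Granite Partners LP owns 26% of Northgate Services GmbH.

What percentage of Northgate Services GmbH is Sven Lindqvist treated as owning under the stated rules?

46.164%

By parent–child attribution (R2), Sven Lindqvist is treated as also owning Tobias Lindqvist's interest in Clearview Capital LLC, giving 42% + 43% = 85%.
By parent–child attribution (R2), Sven Lindqvist is treated as also owning Tobias Lindqvist's interest in Orion Ventures LLC, giving 40% + 10% = 50%.
Chain via Clearview Capital LLC → Meridian Industries Corp. (R3): 85% × 71% × 64% = 38.624% of Northgate Services GmbH.
Chain via Orion Ventures LLC → Granite Partners LP (R3): 50% × 58% × 26% = 7.54% of Northgate Services GmbH.
Aggregating (R1): 38.624% + 7.54% = 46.164%.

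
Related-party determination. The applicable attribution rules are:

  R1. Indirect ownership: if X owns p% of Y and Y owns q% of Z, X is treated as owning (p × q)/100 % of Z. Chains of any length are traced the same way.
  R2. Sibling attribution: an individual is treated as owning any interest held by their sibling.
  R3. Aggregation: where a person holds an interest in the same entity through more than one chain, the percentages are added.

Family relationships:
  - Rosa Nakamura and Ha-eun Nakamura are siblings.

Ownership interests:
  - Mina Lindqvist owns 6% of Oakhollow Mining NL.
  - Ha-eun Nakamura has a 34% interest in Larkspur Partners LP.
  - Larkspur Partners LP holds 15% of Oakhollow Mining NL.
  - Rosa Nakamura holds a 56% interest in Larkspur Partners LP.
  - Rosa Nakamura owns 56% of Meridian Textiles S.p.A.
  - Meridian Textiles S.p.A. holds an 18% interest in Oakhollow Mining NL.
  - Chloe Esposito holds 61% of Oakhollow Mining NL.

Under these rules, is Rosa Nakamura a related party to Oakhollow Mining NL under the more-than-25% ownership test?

No

By sibling attribution (R2), Rosa Nakamura is treated as also owning Ha-eun Nakamura's interest in Larkspur Partners LP, giving 56% + 34% = 90%.
Chain via Meridian Textiles S.p.A. (R1): 56% × 18% = 10.08% of Oakhollow Mining NL.
Chain via Larkspur Partners LP (R1): 90% × 15% = 13.5% of Oakhollow Mining NL.
Aggregating (R3): 10.08% + 13.5% = 23.58%.
23.58% does not exceed the 25% threshold, so Rosa is not a related party to Oakhollow Mining NL.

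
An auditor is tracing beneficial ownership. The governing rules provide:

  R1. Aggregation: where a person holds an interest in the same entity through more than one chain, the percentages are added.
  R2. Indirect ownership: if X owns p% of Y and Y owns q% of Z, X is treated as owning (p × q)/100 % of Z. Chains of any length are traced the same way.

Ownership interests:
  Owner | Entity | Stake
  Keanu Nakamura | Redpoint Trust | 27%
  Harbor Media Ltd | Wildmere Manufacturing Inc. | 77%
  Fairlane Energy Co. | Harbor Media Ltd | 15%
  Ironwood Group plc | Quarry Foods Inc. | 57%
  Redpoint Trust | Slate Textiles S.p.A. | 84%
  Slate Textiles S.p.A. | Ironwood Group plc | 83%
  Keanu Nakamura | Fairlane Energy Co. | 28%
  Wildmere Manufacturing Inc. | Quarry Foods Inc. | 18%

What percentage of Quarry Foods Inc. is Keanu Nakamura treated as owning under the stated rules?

11.312028%

Chain via Fairlane Energy Co. → Harbor Media Ltd → Wildmere Manufacturing Inc. (R2): 28% × 15% × 77% × 18% = 0.58212% of Quarry Foods Inc.
Chain via Redpoint Trust → Slate Textiles S.p.A. → Ironwood Group plc (R2): 27% × 84% × 83% × 57% = 10.729908% of Quarry Foods Inc.
Aggregating (R1): 0.58212% + 10.729908% = 11.312028%.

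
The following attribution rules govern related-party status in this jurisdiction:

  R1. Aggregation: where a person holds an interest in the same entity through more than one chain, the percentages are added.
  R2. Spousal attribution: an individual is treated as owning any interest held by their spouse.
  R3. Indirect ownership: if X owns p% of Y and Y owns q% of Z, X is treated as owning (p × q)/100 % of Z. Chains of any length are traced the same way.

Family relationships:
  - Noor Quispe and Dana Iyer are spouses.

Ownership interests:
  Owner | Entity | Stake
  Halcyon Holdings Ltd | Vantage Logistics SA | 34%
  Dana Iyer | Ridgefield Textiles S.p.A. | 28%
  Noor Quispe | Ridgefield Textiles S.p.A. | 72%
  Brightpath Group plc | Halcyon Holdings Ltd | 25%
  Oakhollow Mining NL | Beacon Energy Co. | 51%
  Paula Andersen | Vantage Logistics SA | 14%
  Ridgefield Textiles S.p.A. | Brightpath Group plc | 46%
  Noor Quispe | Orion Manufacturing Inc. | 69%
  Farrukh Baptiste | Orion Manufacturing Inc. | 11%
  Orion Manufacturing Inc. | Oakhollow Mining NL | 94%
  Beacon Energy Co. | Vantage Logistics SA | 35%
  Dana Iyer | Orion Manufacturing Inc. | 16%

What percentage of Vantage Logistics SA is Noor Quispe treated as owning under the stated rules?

18.17215%

By spousal attribution (R2), Noor Quispe is treated as also owning Dana Iyer's interest in Orion Manufacturing Inc, giving 69% + 16% = 85%.
By spousal attribution (R2), Noor Quispe is treated as also owning Dana Iyer's interest in Ridgefield Textiles S.p.A, giving 72% + 28% = 100%.
Chain via Orion Manufacturing Inc. → Oakhollow Mining NL → Beacon Energy Co. (R3): 85% × 94% × 51% × 35% = 14.26215% of Vantage Logistics SA.
Chain via Ridgefield Textiles S.p.A. → Brightpath Group plc → Halcyon Holdings Ltd (R3): 100% × 46% × 25% × 34% = 3.91% of Vantage Logistics SA.
Aggregating (R1): 14.26215% + 3.91% = 18.17215%.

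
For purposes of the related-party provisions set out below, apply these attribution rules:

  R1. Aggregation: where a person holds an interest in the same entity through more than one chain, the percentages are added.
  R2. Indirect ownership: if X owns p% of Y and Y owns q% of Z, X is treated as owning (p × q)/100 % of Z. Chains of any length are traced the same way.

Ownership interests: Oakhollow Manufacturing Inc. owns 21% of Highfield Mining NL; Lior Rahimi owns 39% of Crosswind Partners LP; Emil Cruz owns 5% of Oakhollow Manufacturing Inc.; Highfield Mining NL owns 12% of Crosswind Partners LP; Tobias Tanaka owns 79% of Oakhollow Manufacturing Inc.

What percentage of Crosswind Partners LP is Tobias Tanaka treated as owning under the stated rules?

Chain via Oakhollow Manufacturing Inc. → Highfield Mining NL (R2): 79% × 21% × 12% = 1.9908% of Crosswind Partners LP.

1.9908%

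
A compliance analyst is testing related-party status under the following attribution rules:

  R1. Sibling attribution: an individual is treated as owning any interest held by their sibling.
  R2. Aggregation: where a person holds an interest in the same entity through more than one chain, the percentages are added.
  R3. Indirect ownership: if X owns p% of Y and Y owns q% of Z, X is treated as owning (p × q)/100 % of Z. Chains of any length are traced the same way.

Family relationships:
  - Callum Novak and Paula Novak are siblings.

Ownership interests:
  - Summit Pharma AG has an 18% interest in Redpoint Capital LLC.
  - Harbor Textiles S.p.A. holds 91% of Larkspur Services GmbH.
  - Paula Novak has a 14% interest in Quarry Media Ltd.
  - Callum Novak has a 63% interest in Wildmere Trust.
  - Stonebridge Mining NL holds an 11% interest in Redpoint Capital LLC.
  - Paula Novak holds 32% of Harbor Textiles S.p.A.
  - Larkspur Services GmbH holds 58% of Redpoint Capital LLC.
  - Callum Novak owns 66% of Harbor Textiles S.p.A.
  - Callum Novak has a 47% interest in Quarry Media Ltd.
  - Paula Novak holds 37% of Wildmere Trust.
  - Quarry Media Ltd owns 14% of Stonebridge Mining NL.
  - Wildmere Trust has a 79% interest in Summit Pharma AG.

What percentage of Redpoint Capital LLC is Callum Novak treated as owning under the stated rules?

66.8838%

By sibling attribution (R1), Callum Novak is treated as also owning Paula Novak's interest in Wildmere Trust, giving 63% + 37% = 100%.
By sibling attribution (R1), Callum Novak is treated as also owning Paula Novak's interest in Quarry Media Ltd, giving 47% + 14% = 61%.
By sibling attribution (R1), Callum Novak is treated as also owning Paula Novak's interest in Harbor Textiles S.p.A, giving 66% + 32% = 98%.
Chain via Wildmere Trust → Summit Pharma AG (R3): 100% × 79% × 18% = 14.22% of Redpoint Capital LLC.
Chain via Quarry Media Ltd → Stonebridge Mining NL (R3): 61% × 14% × 11% = 0.9394% of Redpoint Capital LLC.
Chain via Harbor Textiles S.p.A. → Larkspur Services GmbH (R3): 98% × 91% × 58% = 51.7244% of Redpoint Capital LLC.
Aggregating (R2): 14.22% + 0.9394% + 51.7244% = 66.8838%.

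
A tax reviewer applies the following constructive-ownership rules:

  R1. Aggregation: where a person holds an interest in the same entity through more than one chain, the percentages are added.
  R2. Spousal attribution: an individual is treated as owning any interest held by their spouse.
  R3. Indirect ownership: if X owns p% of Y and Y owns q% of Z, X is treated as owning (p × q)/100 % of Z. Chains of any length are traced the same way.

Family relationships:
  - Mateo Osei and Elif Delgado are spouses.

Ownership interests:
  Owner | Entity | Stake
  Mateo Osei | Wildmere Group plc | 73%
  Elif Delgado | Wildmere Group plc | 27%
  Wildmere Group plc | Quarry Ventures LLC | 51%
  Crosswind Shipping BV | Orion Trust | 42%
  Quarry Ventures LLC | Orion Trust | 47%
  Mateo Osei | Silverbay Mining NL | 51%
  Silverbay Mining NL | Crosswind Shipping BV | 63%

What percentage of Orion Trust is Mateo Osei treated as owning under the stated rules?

37.4646%

By spousal attribution (R2), Mateo Osei is treated as also owning Elif Delgado's interest in Wildmere Group plc, giving 73% + 27% = 100%.
Chain via Wildmere Group plc → Quarry Ventures LLC (R3): 100% × 51% × 47% = 23.97% of Orion Trust.
Chain via Silverbay Mining NL → Crosswind Shipping BV (R3): 51% × 63% × 42% = 13.4946% of Orion Trust.
Aggregating (R1): 23.97% + 13.4946% = 37.4646%.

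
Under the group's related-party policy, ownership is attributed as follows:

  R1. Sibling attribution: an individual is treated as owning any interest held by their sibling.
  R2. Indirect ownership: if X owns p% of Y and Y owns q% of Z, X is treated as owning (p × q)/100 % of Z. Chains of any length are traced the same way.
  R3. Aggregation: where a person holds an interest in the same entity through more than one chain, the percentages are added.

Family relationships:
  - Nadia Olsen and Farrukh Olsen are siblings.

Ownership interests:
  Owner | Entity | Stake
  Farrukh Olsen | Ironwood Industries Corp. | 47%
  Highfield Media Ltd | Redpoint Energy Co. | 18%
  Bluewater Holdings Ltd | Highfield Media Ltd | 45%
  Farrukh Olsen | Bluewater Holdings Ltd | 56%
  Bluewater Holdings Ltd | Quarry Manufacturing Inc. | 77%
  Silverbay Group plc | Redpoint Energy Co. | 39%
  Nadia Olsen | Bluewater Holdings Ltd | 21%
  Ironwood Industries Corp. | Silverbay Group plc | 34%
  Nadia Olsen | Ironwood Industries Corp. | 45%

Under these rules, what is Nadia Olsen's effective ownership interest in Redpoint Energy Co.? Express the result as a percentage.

By sibling attribution (R1), Nadia Olsen is treated as also owning Farrukh Olsen's interest in Bluewater Holdings Ltd, giving 21% + 56% = 77%.
By sibling attribution (R1), Nadia Olsen is treated as also owning Farrukh Olsen's interest in Ironwood Industries Corp, giving 45% + 47% = 92%.
Chain via Bluewater Holdings Ltd → Highfield Media Ltd (R2): 77% × 45% × 18% = 6.237% of Redpoint Energy Co.
Chain via Ironwood Industries Corp. → Silverbay Group plc (R2): 92% × 34% × 39% = 12.1992% of Redpoint Energy Co.
Aggregating (R3): 6.237% + 12.1992% = 18.4362%.

18.4362%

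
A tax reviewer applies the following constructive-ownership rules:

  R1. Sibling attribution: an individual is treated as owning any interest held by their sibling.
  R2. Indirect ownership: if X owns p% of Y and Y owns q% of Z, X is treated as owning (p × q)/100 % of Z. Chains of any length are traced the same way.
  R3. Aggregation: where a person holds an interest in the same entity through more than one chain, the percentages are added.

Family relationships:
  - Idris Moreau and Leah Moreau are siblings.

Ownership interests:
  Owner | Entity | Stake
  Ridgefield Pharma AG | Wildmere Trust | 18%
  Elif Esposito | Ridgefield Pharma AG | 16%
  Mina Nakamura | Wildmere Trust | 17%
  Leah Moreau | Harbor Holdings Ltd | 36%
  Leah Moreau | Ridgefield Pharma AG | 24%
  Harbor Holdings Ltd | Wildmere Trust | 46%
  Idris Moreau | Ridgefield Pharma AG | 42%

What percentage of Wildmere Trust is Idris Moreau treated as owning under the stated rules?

28.44%

By sibling attribution (R1), Idris Moreau is treated as also owning Leah Moreau's interest in Ridgefield Pharma AG, giving 42% + 24% = 66%.
By sibling attribution (R1), Idris Moreau is treated as owning Leah Moreau's 36% interest in Harbor Holdings Ltd.
Chain via Ridgefield Pharma AG (R2): 66% × 18% = 11.88% of Wildmere Trust.
Chain via Harbor Holdings Ltd (R2): 36% × 46% = 16.56% of Wildmere Trust.
Aggregating (R3): 11.88% + 16.56% = 28.44%.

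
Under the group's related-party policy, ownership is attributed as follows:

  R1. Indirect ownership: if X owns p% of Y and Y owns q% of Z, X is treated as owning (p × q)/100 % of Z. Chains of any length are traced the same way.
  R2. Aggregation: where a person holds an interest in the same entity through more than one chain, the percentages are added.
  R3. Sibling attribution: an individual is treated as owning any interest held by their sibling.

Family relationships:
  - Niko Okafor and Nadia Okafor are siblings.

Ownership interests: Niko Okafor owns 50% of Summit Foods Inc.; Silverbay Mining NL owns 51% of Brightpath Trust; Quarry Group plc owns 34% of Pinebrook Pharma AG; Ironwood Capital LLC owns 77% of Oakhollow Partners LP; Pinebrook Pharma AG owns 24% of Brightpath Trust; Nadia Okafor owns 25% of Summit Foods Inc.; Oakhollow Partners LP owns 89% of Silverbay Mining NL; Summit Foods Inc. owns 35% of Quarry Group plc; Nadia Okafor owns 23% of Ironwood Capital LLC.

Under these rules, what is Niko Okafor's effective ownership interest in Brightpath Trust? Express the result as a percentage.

By sibling attribution (R3), Niko Okafor is treated as also owning Nadia Okafor's interest in Summit Foods Inc, giving 50% + 25% = 75%.
By sibling attribution (R3), Niko Okafor is treated as owning Nadia Okafor's 23% interest in Ironwood Capital LLC.
Chain via Summit Foods Inc. → Quarry Group plc → Pinebrook Pharma AG (R1): 75% × 35% × 34% × 24% = 2.142% of Brightpath Trust.
Chain via Ironwood Capital LLC → Oakhollow Partners LP → Silverbay Mining NL (R1): 23% × 77% × 89% × 51% = 8.038569% of Brightpath Trust.
Aggregating (R2): 2.142% + 8.038569% = 10.180569%.

10.180569%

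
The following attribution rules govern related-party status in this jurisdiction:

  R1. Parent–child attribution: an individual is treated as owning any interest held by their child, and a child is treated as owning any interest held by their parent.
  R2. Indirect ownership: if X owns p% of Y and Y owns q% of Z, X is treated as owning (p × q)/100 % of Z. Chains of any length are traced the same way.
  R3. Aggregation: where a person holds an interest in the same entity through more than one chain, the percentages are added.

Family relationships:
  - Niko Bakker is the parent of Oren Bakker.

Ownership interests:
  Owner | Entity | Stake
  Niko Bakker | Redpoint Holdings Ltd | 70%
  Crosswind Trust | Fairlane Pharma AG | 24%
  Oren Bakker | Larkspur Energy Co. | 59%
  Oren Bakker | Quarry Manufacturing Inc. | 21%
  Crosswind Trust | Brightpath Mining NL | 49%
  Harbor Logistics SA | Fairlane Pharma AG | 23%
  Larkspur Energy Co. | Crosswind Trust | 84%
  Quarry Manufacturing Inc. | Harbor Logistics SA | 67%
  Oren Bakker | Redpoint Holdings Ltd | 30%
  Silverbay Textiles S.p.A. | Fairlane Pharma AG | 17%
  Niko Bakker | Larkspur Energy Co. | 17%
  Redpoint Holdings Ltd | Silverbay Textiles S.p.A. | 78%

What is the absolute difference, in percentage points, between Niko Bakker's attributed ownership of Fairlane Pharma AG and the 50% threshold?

18.1823

By parent–child attribution (R1), Niko Bakker is treated as also owning Oren Bakker's interest in Redpoint Holdings Ltd, giving 70% + 30% = 100%.
By parent–child attribution (R1), Niko Bakker is treated as also owning Oren Bakker's interest in Larkspur Energy Co, giving 17% + 59% = 76%.
By parent–child attribution (R1), Niko Bakker is treated as owning Oren Bakker's 21% interest in Quarry Manufacturing Inc.
Chain via Redpoint Holdings Ltd → Silverbay Textiles S.p.A. (R2): 100% × 78% × 17% = 13.26% of Fairlane Pharma AG.
Chain via Larkspur Energy Co. → Crosswind Trust (R2): 76% × 84% × 24% = 15.3216% of Fairlane Pharma AG.
Chain via Quarry Manufacturing Inc. → Harbor Logistics SA (R2): 21% × 67% × 23% = 3.2361% of Fairlane Pharma AG.
Aggregating (R3): 13.26% + 15.3216% + 3.2361% = 31.8177%.
31.8177% falls short of the 50% threshold by 18.1823 percentage points.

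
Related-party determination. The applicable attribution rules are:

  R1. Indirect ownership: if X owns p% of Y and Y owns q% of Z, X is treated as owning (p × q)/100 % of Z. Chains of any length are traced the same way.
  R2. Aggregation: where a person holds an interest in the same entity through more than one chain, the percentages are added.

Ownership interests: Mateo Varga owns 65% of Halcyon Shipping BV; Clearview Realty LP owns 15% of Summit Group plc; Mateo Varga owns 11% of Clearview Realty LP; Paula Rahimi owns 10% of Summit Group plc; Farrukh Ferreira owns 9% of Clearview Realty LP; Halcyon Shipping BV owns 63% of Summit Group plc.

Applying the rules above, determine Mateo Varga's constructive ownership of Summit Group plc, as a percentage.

Chain via Halcyon Shipping BV (R1): 65% × 63% = 40.95% of Summit Group plc.
Chain via Clearview Realty LP (R1): 11% × 15% = 1.65% of Summit Group plc.
Aggregating (R2): 40.95% + 1.65% = 42.6%.

42.6%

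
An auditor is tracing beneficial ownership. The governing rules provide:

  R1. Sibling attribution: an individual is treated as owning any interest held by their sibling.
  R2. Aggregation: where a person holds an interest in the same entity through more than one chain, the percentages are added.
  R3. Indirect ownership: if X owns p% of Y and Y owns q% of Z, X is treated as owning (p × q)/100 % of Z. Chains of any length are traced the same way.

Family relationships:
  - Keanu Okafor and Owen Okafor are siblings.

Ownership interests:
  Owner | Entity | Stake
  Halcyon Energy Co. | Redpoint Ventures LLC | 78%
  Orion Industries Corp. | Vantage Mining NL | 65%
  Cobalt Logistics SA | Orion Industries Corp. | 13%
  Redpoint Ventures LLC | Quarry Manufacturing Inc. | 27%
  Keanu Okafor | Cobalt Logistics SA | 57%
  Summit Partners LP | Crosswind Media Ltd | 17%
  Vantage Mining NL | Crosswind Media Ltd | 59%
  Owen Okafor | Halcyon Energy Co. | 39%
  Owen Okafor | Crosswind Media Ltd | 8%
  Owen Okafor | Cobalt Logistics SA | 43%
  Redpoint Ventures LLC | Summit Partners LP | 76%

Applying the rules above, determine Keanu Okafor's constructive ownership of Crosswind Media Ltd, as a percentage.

By sibling attribution (R1), Keanu Okafor is treated as also owning Owen Okafor's interest in Cobalt Logistics SA, giving 57% + 43% = 100%.
By sibling attribution (R1), Keanu Okafor is treated as owning Owen Okafor's 39% interest in Halcyon Energy Co.
By sibling attribution (R1), Keanu Okafor is treated as owning Owen Okafor's 8% interest in Crosswind Media Ltd.
Chain via Cobalt Logistics SA → Orion Industries Corp. → Vantage Mining NL (R3): 100% × 13% × 65% × 59% = 4.9855% of Crosswind Media Ltd.
Chain via Halcyon Energy Co. → Redpoint Ventures LLC → Summit Partners LP (R3): 39% × 78% × 76% × 17% = 3.930264% of Crosswind Media Ltd.
Direct interest in Crosswind Media Ltd: 8%.
Aggregating (R2): 4.9855% + 3.930264% + 8% = 16.915764%.

16.915764%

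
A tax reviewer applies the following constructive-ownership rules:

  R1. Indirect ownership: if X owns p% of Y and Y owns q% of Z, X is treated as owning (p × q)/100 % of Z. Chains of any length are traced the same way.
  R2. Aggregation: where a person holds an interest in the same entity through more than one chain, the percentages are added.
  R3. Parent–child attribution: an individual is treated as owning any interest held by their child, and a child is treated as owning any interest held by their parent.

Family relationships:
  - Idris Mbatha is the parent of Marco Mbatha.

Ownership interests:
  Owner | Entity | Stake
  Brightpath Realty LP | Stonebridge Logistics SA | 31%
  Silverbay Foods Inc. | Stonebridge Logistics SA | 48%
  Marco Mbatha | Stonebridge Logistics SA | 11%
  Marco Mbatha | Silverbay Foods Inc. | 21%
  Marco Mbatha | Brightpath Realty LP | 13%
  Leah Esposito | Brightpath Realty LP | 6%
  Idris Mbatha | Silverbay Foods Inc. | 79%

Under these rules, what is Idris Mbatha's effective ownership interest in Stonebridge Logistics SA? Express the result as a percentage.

By parent–child attribution (R3), Idris Mbatha is treated as also owning Marco Mbatha's interest in Silverbay Foods Inc, giving 79% + 21% = 100%.
By parent–child attribution (R3), Idris Mbatha is treated as owning Marco Mbatha's 13% interest in Brightpath Realty LP.
By parent–child attribution (R3), Idris Mbatha is treated as owning Marco Mbatha's 11% interest in Stonebridge Logistics SA.
Chain via Silverbay Foods Inc. (R1): 100% × 48% = 48% of Stonebridge Logistics SA.
Chain via Brightpath Realty LP (R1): 13% × 31% = 4.03% of Stonebridge Logistics SA.
Direct interest in Stonebridge Logistics SA: 11%.
Aggregating (R2): 48% + 4.03% + 11% = 63.03%.

63.03%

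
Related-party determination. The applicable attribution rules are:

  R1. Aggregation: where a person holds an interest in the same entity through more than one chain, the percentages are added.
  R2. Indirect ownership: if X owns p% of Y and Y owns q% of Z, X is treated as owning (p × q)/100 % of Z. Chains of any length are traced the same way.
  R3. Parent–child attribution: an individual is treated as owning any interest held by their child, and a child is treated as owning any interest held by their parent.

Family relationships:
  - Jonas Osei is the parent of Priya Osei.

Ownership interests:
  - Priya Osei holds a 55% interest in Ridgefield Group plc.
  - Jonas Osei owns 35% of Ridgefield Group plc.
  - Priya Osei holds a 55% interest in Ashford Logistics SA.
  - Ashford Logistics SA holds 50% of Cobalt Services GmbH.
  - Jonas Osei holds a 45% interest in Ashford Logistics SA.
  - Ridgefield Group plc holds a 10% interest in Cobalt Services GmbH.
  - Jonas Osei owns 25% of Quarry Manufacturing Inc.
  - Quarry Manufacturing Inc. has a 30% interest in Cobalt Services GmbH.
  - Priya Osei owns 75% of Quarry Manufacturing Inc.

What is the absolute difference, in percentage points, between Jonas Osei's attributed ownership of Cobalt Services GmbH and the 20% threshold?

69

By parent–child attribution (R3), Jonas Osei is treated as also owning Priya Osei's interest in Ashford Logistics SA, giving 45% + 55% = 100%.
By parent–child attribution (R3), Jonas Osei is treated as also owning Priya Osei's interest in Quarry Manufacturing Inc, giving 25% + 75% = 100%.
By parent–child attribution (R3), Jonas Osei is treated as also owning Priya Osei's interest in Ridgefield Group plc, giving 35% + 55% = 90%.
Chain via Ashford Logistics SA (R2): 100% × 50% = 50% of Cobalt Services GmbH.
Chain via Quarry Manufacturing Inc. (R2): 100% × 30% = 30% of Cobalt Services GmbH.
Chain via Ridgefield Group plc (R2): 90% × 10% = 9% of Cobalt Services GmbH.
Aggregating (R1): 50% + 30% + 9% = 89%.
89% exceeds the 20% threshold by 69 percentage points.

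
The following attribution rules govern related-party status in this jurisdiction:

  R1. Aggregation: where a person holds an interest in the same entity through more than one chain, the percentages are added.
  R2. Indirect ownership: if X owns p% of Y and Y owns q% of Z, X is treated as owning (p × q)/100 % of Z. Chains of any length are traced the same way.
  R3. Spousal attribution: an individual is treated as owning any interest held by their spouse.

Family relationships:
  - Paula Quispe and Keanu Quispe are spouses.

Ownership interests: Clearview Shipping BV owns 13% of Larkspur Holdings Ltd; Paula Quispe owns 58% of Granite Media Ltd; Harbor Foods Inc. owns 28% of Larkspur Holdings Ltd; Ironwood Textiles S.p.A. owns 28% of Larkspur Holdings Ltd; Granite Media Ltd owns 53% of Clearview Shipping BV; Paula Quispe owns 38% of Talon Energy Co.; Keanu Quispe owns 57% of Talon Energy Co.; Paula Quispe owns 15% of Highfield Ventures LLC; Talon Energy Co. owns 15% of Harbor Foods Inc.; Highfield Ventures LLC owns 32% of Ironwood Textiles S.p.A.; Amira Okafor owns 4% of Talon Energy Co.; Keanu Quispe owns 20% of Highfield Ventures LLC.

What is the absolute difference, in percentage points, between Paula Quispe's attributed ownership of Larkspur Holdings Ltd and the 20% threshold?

8.8778

By spousal attribution (R3), Paula Quispe is treated as also owning Keanu Quispe's interest in Talon Energy Co, giving 38% + 57% = 95%.
By spousal attribution (R3), Paula Quispe is treated as also owning Keanu Quispe's interest in Highfield Ventures LLC, giving 15% + 20% = 35%.
Chain via Talon Energy Co. → Harbor Foods Inc. (R2): 95% × 15% × 28% = 3.99% of Larkspur Holdings Ltd.
Chain via Granite Media Ltd → Clearview Shipping BV (R2): 58% × 53% × 13% = 3.9962% of Larkspur Holdings Ltd.
Chain via Highfield Ventures LLC → Ironwood Textiles S.p.A. (R2): 35% × 32% × 28% = 3.136% of Larkspur Holdings Ltd.
Aggregating (R1): 3.99% + 3.9962% + 3.136% = 11.1222%.
11.1222% falls short of the 20% threshold by 8.8778 percentage points.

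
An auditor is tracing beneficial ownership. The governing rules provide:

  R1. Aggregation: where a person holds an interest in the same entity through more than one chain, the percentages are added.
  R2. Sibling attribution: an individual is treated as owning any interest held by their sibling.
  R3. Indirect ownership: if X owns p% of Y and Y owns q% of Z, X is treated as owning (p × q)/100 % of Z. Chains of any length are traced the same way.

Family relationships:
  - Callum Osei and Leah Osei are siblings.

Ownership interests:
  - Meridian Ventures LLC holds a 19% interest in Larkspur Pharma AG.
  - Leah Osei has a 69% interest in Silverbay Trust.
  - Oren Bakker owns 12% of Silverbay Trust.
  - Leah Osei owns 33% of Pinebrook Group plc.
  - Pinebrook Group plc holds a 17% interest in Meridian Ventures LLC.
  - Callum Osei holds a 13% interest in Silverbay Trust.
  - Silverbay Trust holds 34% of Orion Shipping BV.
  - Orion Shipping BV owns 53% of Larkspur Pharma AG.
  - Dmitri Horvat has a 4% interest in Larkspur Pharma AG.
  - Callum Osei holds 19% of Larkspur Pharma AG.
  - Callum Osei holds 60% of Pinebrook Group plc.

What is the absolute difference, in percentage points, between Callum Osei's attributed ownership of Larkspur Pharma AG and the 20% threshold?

16.7803

By sibling attribution (R2), Callum Osei is treated as also owning Leah Osei's interest in Pinebrook Group plc, giving 60% + 33% = 93%.
By sibling attribution (R2), Callum Osei is treated as also owning Leah Osei's interest in Silverbay Trust, giving 13% + 69% = 82%.
Chain via Pinebrook Group plc → Meridian Ventures LLC (R3): 93% × 17% × 19% = 3.0039% of Larkspur Pharma AG.
Chain via Silverbay Trust → Orion Shipping BV (R3): 82% × 34% × 53% = 14.7764% of Larkspur Pharma AG.
Direct interest in Larkspur Pharma AG: 19%.
Aggregating (R1): 3.0039% + 14.7764% + 19% = 36.7803%.
36.7803% exceeds the 20% threshold by 16.7803 percentage points.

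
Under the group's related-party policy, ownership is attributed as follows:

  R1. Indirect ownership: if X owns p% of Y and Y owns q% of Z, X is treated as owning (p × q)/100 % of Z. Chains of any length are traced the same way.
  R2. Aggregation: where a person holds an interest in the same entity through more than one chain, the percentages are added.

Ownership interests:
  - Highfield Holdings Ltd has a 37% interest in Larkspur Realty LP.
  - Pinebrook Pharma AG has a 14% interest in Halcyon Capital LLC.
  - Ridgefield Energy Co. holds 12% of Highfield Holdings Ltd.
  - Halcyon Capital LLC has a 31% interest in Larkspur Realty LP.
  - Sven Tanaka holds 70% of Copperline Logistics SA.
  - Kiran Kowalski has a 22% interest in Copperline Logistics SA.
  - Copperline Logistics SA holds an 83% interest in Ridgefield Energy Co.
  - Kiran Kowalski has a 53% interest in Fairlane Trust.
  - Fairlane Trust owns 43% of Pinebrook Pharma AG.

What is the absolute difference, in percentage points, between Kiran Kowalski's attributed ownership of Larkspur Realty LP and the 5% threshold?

Chain via Fairlane Trust → Pinebrook Pharma AG → Halcyon Capital LLC (R1): 53% × 43% × 14% × 31% = 0.989086% of Larkspur Realty LP.
Chain via Copperline Logistics SA → Ridgefield Energy Co. → Highfield Holdings Ltd (R1): 22% × 83% × 12% × 37% = 0.810744% of Larkspur Realty LP.
Aggregating (R2): 0.989086% + 0.810744% = 1.79983%.
1.79983% falls short of the 5% threshold by 3.20017 percentage points.

3.20017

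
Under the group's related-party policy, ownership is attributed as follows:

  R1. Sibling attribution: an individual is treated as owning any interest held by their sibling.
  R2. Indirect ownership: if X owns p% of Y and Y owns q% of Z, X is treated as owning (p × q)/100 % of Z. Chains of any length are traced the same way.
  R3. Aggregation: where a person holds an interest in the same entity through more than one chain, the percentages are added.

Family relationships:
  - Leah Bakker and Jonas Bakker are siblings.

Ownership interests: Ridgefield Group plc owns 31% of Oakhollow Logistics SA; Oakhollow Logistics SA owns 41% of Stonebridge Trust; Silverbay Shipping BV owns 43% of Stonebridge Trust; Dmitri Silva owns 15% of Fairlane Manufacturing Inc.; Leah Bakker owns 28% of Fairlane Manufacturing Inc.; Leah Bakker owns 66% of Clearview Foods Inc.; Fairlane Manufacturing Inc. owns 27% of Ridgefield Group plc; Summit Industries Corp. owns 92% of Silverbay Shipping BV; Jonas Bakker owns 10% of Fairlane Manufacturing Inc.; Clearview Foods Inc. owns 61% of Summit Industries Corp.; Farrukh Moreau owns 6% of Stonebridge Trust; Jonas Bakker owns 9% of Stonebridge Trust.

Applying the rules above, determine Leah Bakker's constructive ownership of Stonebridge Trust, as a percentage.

By sibling attribution (R1), Leah Bakker is treated as also owning Jonas Bakker's interest in Fairlane Manufacturing Inc, giving 28% + 10% = 38%.
By sibling attribution (R1), Leah Bakker is treated as owning Jonas Bakker's 9% interest in Stonebridge Trust.
Chain via Fairlane Manufacturing Inc. → Ridgefield Group plc → Oakhollow Logistics SA (R2): 38% × 27% × 31% × 41% = 1.304046% of Stonebridge Trust.
Chain via Clearview Foods Inc. → Summit Industries Corp. → Silverbay Shipping BV (R2): 66% × 61% × 92% × 43% = 15.926856% of Stonebridge Trust.
Direct interest in Stonebridge Trust: 9%.
Aggregating (R3): 1.304046% + 15.926856% + 9% = 26.230902%.

26.230902%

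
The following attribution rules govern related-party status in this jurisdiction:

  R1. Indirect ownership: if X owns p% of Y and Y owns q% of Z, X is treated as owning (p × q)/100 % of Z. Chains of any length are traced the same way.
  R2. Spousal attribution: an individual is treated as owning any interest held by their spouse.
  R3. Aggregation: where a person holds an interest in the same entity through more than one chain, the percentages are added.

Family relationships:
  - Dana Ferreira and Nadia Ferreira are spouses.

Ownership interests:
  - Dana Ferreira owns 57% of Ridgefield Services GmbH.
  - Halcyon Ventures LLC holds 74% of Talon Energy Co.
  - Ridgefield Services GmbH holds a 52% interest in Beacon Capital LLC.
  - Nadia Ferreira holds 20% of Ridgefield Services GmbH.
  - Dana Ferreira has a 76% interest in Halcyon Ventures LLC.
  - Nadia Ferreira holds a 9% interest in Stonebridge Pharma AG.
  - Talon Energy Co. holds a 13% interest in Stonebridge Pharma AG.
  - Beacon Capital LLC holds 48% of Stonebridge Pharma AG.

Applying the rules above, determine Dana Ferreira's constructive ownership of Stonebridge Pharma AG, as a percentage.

By spousal attribution (R2), Dana Ferreira is treated as also owning Nadia Ferreira's interest in Ridgefield Services GmbH, giving 57% + 20% = 77%.
By spousal attribution (R2), Dana Ferreira is treated as owning Nadia Ferreira's 9% interest in Stonebridge Pharma AG.
Chain via Halcyon Ventures LLC → Talon Energy Co. (R1): 76% × 74% × 13% = 7.3112% of Stonebridge Pharma AG.
Chain via Ridgefield Services GmbH → Beacon Capital LLC (R1): 77% × 52% × 48% = 19.2192% of Stonebridge Pharma AG.
Direct interest in Stonebridge Pharma AG: 9%.
Aggregating (R3): 7.3112% + 19.2192% + 9% = 35.5304%.

35.5304%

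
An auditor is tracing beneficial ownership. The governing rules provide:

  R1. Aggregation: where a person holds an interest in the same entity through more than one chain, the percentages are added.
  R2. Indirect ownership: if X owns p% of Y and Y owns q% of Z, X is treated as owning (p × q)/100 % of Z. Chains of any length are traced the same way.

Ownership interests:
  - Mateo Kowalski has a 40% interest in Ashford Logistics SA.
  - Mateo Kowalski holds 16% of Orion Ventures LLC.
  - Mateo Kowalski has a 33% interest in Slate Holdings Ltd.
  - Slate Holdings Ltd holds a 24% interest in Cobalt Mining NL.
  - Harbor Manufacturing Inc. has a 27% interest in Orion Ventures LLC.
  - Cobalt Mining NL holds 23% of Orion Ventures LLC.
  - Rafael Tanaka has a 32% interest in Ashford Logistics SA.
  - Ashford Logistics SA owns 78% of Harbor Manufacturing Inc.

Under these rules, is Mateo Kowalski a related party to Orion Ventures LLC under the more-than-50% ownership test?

Chain via Ashford Logistics SA → Harbor Manufacturing Inc. (R2): 40% × 78% × 27% = 8.424% of Orion Ventures LLC.
Chain via Slate Holdings Ltd → Cobalt Mining NL (R2): 33% × 24% × 23% = 1.8216% of Orion Ventures LLC.
Direct interest in Orion Ventures LLC: 16%.
Aggregating (R1): 8.424% + 1.8216% + 16% = 26.2456%.
26.2456% does not exceed the 50% threshold, so Mateo is not a related party to Orion Ventures LLC.

No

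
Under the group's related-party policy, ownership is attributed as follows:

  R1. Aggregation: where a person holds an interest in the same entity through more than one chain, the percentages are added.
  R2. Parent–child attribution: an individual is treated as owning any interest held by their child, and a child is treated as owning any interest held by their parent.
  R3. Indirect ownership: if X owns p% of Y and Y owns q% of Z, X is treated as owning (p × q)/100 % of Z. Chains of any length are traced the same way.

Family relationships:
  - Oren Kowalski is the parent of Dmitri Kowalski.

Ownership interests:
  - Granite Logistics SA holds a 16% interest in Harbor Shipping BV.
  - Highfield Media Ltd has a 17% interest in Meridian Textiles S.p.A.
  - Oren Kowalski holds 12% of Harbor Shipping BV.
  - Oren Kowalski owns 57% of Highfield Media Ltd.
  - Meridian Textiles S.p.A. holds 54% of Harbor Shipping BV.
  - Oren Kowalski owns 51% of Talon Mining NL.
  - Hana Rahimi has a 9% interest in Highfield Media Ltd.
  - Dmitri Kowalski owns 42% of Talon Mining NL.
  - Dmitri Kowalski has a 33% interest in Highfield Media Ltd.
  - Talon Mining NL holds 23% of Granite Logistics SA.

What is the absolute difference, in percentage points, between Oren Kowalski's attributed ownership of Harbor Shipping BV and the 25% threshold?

By parent–child attribution (R2), Oren Kowalski is treated as also owning Dmitri Kowalski's interest in Highfield Media Ltd, giving 57% + 33% = 90%.
By parent–child attribution (R2), Oren Kowalski is treated as also owning Dmitri Kowalski's interest in Talon Mining NL, giving 51% + 42% = 93%.
Chain via Highfield Media Ltd → Meridian Textiles S.p.A. (R3): 90% × 17% × 54% = 8.262% of Harbor Shipping BV.
Chain via Talon Mining NL → Granite Logistics SA (R3): 93% × 23% × 16% = 3.4224% of Harbor Shipping BV.
Direct interest in Harbor Shipping BV: 12%.
Aggregating (R1): 8.262% + 3.4224% + 12% = 23.6844%.
23.6844% falls short of the 25% threshold by 1.3156 percentage points.

1.3156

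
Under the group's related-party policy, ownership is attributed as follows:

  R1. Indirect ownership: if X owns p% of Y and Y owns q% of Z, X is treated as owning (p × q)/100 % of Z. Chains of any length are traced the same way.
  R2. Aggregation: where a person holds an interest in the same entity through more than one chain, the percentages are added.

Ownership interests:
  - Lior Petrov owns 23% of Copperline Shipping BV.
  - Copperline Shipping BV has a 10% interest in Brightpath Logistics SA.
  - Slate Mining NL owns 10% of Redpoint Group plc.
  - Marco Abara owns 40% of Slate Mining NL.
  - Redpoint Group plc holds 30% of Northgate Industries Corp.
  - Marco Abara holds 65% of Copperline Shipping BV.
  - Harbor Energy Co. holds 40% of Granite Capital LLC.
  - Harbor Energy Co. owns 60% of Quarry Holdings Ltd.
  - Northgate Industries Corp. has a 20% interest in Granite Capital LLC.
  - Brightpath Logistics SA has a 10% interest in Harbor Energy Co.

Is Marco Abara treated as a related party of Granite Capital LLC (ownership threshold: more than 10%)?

Chain via Copperline Shipping BV → Brightpath Logistics SA → Harbor Energy Co. (R1): 65% × 10% × 10% × 40% = 0.26% of Granite Capital LLC.
Chain via Slate Mining NL → Redpoint Group plc → Northgate Industries Corp. (R1): 40% × 10% × 30% × 20% = 0.24% of Granite Capital LLC.
Aggregating (R2): 0.26% + 0.24% = 0.5%.
0.5% does not exceed the 10% threshold, so Marco is not a related party to Granite Capital LLC.

No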